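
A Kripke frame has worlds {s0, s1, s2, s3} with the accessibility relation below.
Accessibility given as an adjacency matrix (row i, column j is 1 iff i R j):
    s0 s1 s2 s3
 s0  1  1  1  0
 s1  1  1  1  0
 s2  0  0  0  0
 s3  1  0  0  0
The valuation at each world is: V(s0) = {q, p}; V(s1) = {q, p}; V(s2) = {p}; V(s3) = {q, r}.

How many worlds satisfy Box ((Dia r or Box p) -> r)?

Let φ = Box ((Dia r or Box p) -> r). Evaluate φ at each world:
  s0 (successors {s0, s1, s2}): φ is false.
  s1 (successors {s0, s1, s2}): φ is false.
  s2 (successors ∅): φ is true.
  s3 (successors {s0}): φ is false.
For instance, at s0:
  At s0: Box ((Dia r or Box p) -> r) requires (Dia r or Box p) -> r at every successor {s0, s1, s2}.
    (Dia r or Box p) -> r fails at s0, so Box ((Dia r or Box p) -> r) is false at s0.
      At s0: Dia r or Box p is true, r is false, so (Dia r or Box p) -> r is false.
Satisfying worlds: {s2}

1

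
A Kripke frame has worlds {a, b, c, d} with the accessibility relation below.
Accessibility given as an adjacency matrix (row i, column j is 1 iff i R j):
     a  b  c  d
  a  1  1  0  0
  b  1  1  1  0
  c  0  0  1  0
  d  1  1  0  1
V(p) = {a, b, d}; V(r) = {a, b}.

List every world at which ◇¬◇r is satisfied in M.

b, c

Let φ = ◇¬◇r. Evaluate φ at each world:
  a (successors {a, b}): φ is false.
  b (successors {a, b, c}): φ is true.
  c (successors {c}): φ is true.
  d (successors {a, b, d}): φ is false.
For instance, at a:
  At a: ◇¬◇r requires ¬◇r at some successor in {a, b}.
    At a: ¬◇r is false.
    At b: ¬◇r is false.
  So ◇¬◇r is false at a.
Satisfying worlds: {b, c}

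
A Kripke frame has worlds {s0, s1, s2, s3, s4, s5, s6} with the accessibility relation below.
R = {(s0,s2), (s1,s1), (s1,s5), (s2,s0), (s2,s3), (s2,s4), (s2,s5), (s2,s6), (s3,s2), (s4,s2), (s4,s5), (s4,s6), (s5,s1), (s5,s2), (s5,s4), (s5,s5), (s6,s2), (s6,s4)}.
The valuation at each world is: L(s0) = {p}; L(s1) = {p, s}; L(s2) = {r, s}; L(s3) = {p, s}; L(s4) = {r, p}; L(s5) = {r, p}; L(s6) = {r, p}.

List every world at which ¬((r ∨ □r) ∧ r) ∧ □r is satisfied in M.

s0, s3

Let φ = ¬((r ∨ □r) ∧ r) ∧ □r. Evaluate φ at each world:
  s0 (successors {s2}): φ is true.
  s1 (successors {s1, s5}): φ is false.
  s2 (successors {s0, s3, s4, s5, s6}): φ is false.
  s3 (successors {s2}): φ is true.
  s4 (successors {s2, s5, s6}): φ is false.
  s5 (successors {s1, s2, s4, s5}): φ is false.
  s6 (successors {s2, s4}): φ is false.
For instance, at s3:
  At s3: ¬((r ∨ □r) ∧ r) is true, □r is true, so ¬((r ∨ □r) ∧ r) ∧ □r is true.
    At s3: (r ∨ □r) ∧ r is false, so ¬((r ∨ □r) ∧ r) is true.
      At s3: r ∨ □r is true, r is false, so (r ∨ □r) ∧ r is false.
    At s3: □r requires r at every successor {s2}.
      At s2: r is true.
    So □r is true at s3.
Satisfying worlds: {s0, s3}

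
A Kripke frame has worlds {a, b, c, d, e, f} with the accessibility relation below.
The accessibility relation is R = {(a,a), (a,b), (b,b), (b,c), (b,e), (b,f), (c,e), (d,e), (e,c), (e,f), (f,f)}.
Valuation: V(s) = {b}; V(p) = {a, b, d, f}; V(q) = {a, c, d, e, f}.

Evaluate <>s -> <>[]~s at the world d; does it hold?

Yes

At d: <>s is false, <>[]~s is true, so <>s -> <>[]~s is true.
  At d: <>s requires s at some successor in {e}.
    At e: s is false.
  So <>s is false at d.
  At d: <>[]~s requires []~s at some successor in {e}.
    []~s holds at e, so <>[]~s is true at d.
      At e: []~s requires ~s at every successor {c, f}.
        At c: ~s is true.
        At f: ~s is true.
      So []~s is true at e.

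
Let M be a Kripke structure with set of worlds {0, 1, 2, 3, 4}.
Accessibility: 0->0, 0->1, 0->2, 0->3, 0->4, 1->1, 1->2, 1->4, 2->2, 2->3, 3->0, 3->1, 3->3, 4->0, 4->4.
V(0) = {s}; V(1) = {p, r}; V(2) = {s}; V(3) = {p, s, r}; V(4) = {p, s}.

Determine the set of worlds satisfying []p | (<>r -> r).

1, 3, 4

Let φ = []p | (<>r -> r). Evaluate φ at each world:
  0 (successors {0, 1, 2, 3, 4}): φ is false.
  1 (successors {1, 2, 4}): φ is true.
  2 (successors {2, 3}): φ is false.
  3 (successors {0, 1, 3}): φ is true.
  4 (successors {0, 4}): φ is true.
For instance, at 0:
  At 0: []p is false, <>r -> r is false, so []p | (<>r -> r) is false.
    At 0: []p requires p at every successor {0, 1, 2, 3, 4}.
      p fails at 0, so []p is false at 0.
    At 0: <>r is true, r is false, so <>r -> r is false.
      At 0: <>r requires r at some successor in {0, 1, 2, 3, 4}.
        r holds at 1, so <>r is true at 0.
Satisfying worlds: {1, 3, 4}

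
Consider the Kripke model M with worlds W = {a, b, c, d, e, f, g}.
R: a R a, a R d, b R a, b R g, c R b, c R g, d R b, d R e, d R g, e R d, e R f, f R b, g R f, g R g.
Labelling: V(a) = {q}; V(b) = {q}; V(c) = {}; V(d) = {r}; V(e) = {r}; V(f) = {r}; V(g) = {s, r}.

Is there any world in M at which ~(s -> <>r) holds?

Let φ = ~(s -> <>r). Evaluate φ at each world:
  a (successors {a, d}): φ is false.
  b (successors {a, g}): φ is false.
  c (successors {b, g}): φ is false.
  d (successors {b, e, g}): φ is false.
  e (successors {d, f}): φ is false.
  f (successors {b}): φ is false.
  g (successors {f, g}): φ is false.
For instance, at f:
  At f: s -> <>r is true, so ~(s -> <>r) is false.
    At f: s is false, <>r is false, so s -> <>r is true.
      At f: <>r requires r at some successor in {b}.
        At b: r is false.
      So <>r is false at f.

No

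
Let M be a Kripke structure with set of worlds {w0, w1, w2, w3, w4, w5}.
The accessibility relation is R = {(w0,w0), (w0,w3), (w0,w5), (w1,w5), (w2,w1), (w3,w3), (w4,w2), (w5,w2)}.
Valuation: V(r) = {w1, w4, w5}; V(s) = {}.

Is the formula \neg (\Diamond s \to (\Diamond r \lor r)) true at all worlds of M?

No

Let φ = \neg (\Diamond s \to (\Diamond r \lor r)). Evaluate φ at each world:
  w0 (successors {w0, w3, w5}): φ is false.
  w1 (successors {w5}): φ is false.
  w2 (successors {w1}): φ is false.
  w3 (successors {w3}): φ is false.
  w4 (successors {w2}): φ is false.
  w5 (successors {w2}): φ is false.
Detail at w0 (counterexample):
  At w0: \Diamond s \to (\Diamond r \lor r) is true, so \neg (\Diamond s \to (\Diamond r \lor r)) is false.
    At w0: \Diamond s is false, \Diamond r \lor r is true, so \Diamond s \to (\Diamond r \lor r) is true.
      At w0: \Diamond s requires s at some successor in {w0, w3, w5}.
        At w0: s is false.
        At w3: s is false.
        At w5: s is false.
      So \Diamond s is false at w0.
      At w0: \Diamond r is true, r is false, so \Diamond r \lor r is true.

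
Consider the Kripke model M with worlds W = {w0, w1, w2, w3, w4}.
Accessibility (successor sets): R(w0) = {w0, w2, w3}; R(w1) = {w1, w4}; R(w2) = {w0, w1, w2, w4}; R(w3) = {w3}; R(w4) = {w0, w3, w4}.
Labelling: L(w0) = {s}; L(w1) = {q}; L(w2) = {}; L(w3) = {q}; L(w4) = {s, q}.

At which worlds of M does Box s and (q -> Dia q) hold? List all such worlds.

Let φ = Box s and (q -> Dia q). Evaluate φ at each world:
  w0 (successors {w0, w2, w3}): φ is false.
  w1 (successors {w1, w4}): φ is false.
  w2 (successors {w0, w1, w2, w4}): φ is false.
  w3 (successors {w3}): φ is false.
  w4 (successors {w0, w3, w4}): φ is false.
For instance, at w2:
  At w2: Box s is false, q -> Dia q is true, so Box s and (q -> Dia q) is false.
    At w2: Box s requires s at every successor {w0, w1, w2, w4}.
      s fails at w1, so Box s is false at w2.
    At w2: q is false, Dia q is true, so q -> Dia q is true.
      At w2: Dia q requires q at some successor in {w0, w1, w2, w4}.
        q holds at w1, so Dia q is true at w2.
Satisfying worlds: none.

none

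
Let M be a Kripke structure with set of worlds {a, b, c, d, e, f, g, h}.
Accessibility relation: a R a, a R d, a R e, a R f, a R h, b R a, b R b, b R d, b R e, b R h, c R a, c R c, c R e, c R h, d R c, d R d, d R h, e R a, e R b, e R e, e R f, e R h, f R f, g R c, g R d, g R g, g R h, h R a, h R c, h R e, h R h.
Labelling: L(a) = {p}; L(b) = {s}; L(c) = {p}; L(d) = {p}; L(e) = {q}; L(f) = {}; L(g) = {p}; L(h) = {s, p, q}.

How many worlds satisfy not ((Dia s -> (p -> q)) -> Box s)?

Let φ = not ((Dia s -> (p -> q)) -> Box s). Evaluate φ at each world:
  a (successors {a, d, e, f, h}): φ is false.
  b (successors {a, b, d, e, h}): φ is true.
  c (successors {a, c, e, h}): φ is false.
  d (successors {c, d, h}): φ is false.
  e (successors {a, b, e, f, h}): φ is true.
  f (successors {f}): φ is true.
  g (successors {c, d, g, h}): φ is false.
  h (successors {a, c, e, h}): φ is true.
For instance, at h:
  At h: (Dia s -> (p -> q)) -> Box s is false, so not ((Dia s -> (p -> q)) -> Box s) is true.
    At h: Dia s -> (p -> q) is true, Box s is false, so (Dia s -> (p -> q)) -> Box s is false.
      At h: Dia s is true, p -> q is true, so Dia s -> (p -> q) is true.
      At h: Box s requires s at every successor {a, c, e, h}.
        s fails at a, so Box s is false at h.
Satisfying worlds: {b, e, f, h}

4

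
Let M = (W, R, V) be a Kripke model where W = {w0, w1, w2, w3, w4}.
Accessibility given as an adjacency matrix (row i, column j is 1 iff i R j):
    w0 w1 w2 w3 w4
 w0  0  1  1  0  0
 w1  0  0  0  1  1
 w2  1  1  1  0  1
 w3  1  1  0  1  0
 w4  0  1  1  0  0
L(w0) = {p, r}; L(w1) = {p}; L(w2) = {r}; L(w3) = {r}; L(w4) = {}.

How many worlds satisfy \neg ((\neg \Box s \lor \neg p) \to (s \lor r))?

Let φ = \neg ((\neg \Box s \lor \neg p) \to (s \lor r)). Evaluate φ at each world:
  w0 (successors {w1, w2}): φ is false.
  w1 (successors {w3, w4}): φ is true.
  w2 (successors {w0, w1, w2, w4}): φ is false.
  w3 (successors {w0, w1, w3}): φ is false.
  w4 (successors {w1, w2}): φ is true.
For instance, at w2:
  At w2: (\neg \Box s \lor \neg p) \to (s \lor r) is true, so \neg ((\neg \Box s \lor \neg p) \to (s \lor r)) is false.
    At w2: \neg \Box s \lor \neg p is true, s \lor r is true, so (\neg \Box s \lor \neg p) \to (s \lor r) is true.
      At w2: \neg \Box s is true, \neg p is true, so \neg \Box s \lor \neg p is true.
Satisfying worlds: {w1, w4}

2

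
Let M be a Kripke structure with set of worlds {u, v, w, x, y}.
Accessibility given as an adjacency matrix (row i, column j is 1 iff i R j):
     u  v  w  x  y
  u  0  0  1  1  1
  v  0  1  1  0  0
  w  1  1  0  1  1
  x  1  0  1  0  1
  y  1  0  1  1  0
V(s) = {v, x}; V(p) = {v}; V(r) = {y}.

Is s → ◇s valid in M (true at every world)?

No

Let φ = s → ◇s. Evaluate φ at each world:
  u (successors {w, x, y}): φ is true.
  v (successors {v, w}): φ is true.
  w (successors {u, v, x, y}): φ is true.
  x (successors {u, w, y}): φ is false.
  y (successors {u, w, x}): φ is true.
Detail at x (counterexample):
  At x: s is true, ◇s is false, so s → ◇s is false.
    At x: ◇s requires s at some successor in {u, w, y}.
      At u: s is false.
      At w: s is false.
      At y: s is false.
    So ◇s is false at x.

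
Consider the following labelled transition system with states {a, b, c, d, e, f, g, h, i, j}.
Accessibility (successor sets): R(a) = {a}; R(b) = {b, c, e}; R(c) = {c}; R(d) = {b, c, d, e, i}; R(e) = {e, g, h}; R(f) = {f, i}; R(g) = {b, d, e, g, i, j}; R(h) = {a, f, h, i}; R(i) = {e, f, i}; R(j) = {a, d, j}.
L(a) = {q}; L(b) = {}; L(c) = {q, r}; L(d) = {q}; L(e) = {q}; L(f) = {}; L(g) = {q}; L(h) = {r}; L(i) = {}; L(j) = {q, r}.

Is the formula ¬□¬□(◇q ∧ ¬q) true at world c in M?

No

At c: □¬□(◇q ∧ ¬q) is true, so ¬□¬□(◇q ∧ ¬q) is false.
  At c: □¬□(◇q ∧ ¬q) requires ¬□(◇q ∧ ¬q) at every successor {c}.
      At c: □(◇q ∧ ¬q) is false, so ¬□(◇q ∧ ¬q) is true.
  So □¬□(◇q ∧ ¬q) is true at c.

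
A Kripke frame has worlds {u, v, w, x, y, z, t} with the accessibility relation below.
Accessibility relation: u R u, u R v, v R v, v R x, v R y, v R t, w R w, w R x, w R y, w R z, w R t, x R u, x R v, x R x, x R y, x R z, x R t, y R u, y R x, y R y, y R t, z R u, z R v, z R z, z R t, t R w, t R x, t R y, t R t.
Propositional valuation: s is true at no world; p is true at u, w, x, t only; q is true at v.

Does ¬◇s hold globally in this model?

Let φ = ¬◇s. Evaluate φ at each world:
  u (successors {u, v}): φ is true.
  v (successors {v, x, y, t}): φ is true.
  w (successors {w, x, y, z, t}): φ is true.
  x (successors {u, v, x, y, z, t}): φ is true.
  y (successors {u, x, y, t}): φ is true.
  z (successors {u, v, z, t}): φ is true.
  t (successors {w, x, y, t}): φ is true.
For instance, at x:
  At x: ◇s is false, so ¬◇s is true.
    At x: ◇s requires s at some successor in {u, v, x, y, z, t}.
      At u: s is false.
      At v: s is false.
      At x: s is false.
      At y: s is false.
      At z: s is false.
      At t: s is false.
    So ◇s is false at x.

Yes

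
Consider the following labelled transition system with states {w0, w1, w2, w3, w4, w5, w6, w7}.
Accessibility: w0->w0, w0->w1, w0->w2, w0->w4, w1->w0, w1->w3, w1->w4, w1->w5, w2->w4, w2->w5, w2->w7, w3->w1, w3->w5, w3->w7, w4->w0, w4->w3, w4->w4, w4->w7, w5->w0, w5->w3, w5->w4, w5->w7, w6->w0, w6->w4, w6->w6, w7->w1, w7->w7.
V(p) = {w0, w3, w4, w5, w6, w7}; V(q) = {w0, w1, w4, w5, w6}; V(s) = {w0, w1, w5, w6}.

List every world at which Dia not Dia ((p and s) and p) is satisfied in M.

Recall that Dia ψ holds at a world iff ψ holds at some accessible world.
Let φ = Dia not Dia ((p and s) and p). Evaluate φ at each world:
  w0 (successors {w0, w1, w2, w4}): φ is false.
  w1 (successors {w0, w3, w4, w5}): φ is false.
  w2 (successors {w4, w5, w7}): φ is true.
  w3 (successors {w1, w5, w7}): φ is true.
  w4 (successors {w0, w3, w4, w7}): φ is true.
  w5 (successors {w0, w3, w4, w7}): φ is true.
  w6 (successors {w0, w4, w6}): φ is false.
  w7 (successors {w1, w7}): φ is true.
For instance, at w4:
  At w4: Dia not Dia ((p and s) and p) requires not Dia ((p and s) and p) at some successor in {w0, w3, w4, w7}.
    not Dia ((p and s) and p) holds at w7, so Dia not Dia ((p and s) and p) is true at w4.
      At w7: Dia ((p and s) and p) is false, so not Dia ((p and s) and p) is true.
Satisfying worlds: {w2, w3, w4, w5, w7}

w2, w3, w4, w5, w7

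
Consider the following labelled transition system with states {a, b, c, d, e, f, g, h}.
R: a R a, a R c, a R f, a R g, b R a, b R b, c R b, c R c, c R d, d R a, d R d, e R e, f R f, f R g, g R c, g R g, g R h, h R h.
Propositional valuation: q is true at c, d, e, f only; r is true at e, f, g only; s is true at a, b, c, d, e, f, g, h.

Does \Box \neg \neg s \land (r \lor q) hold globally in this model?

Let φ = \Box \neg \neg s \land (r \lor q). Evaluate φ at each world:
  a (successors {a, c, f, g}): φ is false.
  b (successors {a, b}): φ is false.
  c (successors {b, c, d}): φ is true.
  d (successors {a, d}): φ is true.
  e (successors {e}): φ is true.
  f (successors {f, g}): φ is true.
  g (successors {c, g, h}): φ is true.
  h (successors {h}): φ is false.
Detail at a (counterexample):
  At a: \Box \neg \neg s is true, r \lor q is false, so \Box \neg \neg s \land (r \lor q) is false.
    At a: \Box \neg \neg s requires \neg \neg s at every successor {a, c, f, g}.
      At a: \neg \neg s is true.
      At c: \neg \neg s is true.
      At f: \neg \neg s is true.
      At g: \neg \neg s is true.
    So \Box \neg \neg s is true at a.

No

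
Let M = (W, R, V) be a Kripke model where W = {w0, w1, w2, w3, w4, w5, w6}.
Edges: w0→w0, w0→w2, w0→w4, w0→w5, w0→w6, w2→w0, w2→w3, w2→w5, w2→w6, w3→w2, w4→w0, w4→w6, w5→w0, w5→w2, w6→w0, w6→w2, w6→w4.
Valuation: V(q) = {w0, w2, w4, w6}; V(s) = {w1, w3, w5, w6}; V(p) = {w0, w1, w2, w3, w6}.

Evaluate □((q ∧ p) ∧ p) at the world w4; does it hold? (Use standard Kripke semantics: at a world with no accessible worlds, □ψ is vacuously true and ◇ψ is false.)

Yes

Recall that □ψ holds at a world iff ψ holds at every accessible world, and ◇ψ holds iff ψ holds at some accessible world.
At w4: □((q ∧ p) ∧ p) requires (q ∧ p) ∧ p at every successor {w0, w6}.
  At w0: (q ∧ p) ∧ p is true.
  At w6: (q ∧ p) ∧ p is true.
So □((q ∧ p) ∧ p) is true at w4.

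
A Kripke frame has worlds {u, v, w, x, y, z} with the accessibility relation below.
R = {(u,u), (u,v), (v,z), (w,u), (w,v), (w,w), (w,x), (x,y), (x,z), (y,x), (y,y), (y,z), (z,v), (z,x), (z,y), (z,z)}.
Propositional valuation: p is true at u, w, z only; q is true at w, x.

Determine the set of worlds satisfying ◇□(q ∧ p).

Let φ = ◇□(q ∧ p). Evaluate φ at each world:
  u (successors {u, v}): φ is false.
  v (successors {z}): φ is false.
  w (successors {u, v, w, x}): φ is false.
  x (successors {y, z}): φ is false.
  y (successors {x, y, z}): φ is false.
  z (successors {v, x, y, z}): φ is false.
For instance, at x:
  At x: ◇□(q ∧ p) requires □(q ∧ p) at some successor in {y, z}.
    At y: □(q ∧ p) is false.
    At z: □(q ∧ p) is false.
  So ◇□(q ∧ p) is false at x.
Satisfying worlds: none.

none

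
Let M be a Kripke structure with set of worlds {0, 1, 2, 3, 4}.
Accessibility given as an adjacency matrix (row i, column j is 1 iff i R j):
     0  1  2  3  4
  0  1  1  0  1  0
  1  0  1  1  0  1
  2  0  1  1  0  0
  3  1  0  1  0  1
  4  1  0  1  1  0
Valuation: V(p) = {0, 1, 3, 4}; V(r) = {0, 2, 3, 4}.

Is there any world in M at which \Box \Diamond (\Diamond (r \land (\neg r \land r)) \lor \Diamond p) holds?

Yes

Let φ = \Box \Diamond (\Diamond (r \land (\neg r \land r)) \lor \Diamond p). Evaluate φ at each world:
  0 (successors {0, 1, 3}): φ is true.
  1 (successors {1, 2, 4}): φ is true.
  2 (successors {1, 2}): φ is true.
  3 (successors {0, 2, 4}): φ is true.
  4 (successors {0, 2, 3}): φ is true.
Detail at 0 (witness):
  At 0: \Box \Diamond (\Diamond (r \land (\neg r \land r)) \lor \Diamond p) requires \Diamond (\Diamond (r \land (\neg r \land r)) \lor \Diamond p) at every successor {0, 1, 3}.
      At 0: \Diamond (\Diamond (r \land (\neg r \land r)) \lor \Diamond p) requires \Diamond (r \land (\neg r \land r)) \lor \Diamond p at some successor in {0, 1, 3}.
        \Diamond (r \land (\neg r \land r)) \lor \Diamond p holds at 0, so \Diamond (\Diamond (r \land (\neg r \land r)) \lor \Diamond p) is true at 0.
      At 1: \Diamond (\Diamond (r \land (\neg r \land r)) \lor \Diamond p) requires \Diamond (r \land (\neg r \land r)) \lor \Diamond p at some successor in {1, 2, 4}.
        \Diamond (r \land (\neg r \land r)) \lor \Diamond p holds at 1, so \Diamond (\Diamond (r \land (\neg r \land r)) \lor \Diamond p) is true at 1.
      At 3: \Diamond (\Diamond (r \land (\neg r \land r)) \lor \Diamond p) requires \Diamond (r \land (\neg r \land r)) \lor \Diamond p at some successor in {0, 2, 4}.
        \Diamond (r \land (\neg r \land r)) \lor \Diamond p holds at 0, so \Diamond (\Diamond (r \land (\neg r \land r)) \lor \Diamond p) is true at 3.
  So \Box \Diamond (\Diamond (r \land (\neg r \land r)) \lor \Diamond p) is true at 0.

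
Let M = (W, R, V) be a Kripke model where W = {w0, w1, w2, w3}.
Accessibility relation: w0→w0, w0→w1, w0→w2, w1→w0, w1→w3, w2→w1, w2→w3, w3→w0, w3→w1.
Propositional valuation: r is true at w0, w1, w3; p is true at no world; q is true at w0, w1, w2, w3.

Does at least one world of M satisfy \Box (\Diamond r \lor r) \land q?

Yes

Let φ = \Box (\Diamond r \lor r) \land q. Evaluate φ at each world:
  w0 (successors {w0, w1, w2}): φ is true.
  w1 (successors {w0, w3}): φ is true.
  w2 (successors {w1, w3}): φ is true.
  w3 (successors {w0, w1}): φ is true.
Detail at w0 (witness):
  At w0: \Box (\Diamond r \lor r) is true, q is true, so \Box (\Diamond r \lor r) \land q is true.
    At w0: \Box (\Diamond r \lor r) requires \Diamond r \lor r at every successor {w0, w1, w2}.
      At w0: \Diamond r \lor r is true.
      At w1: \Diamond r \lor r is true.
      At w2: \Diamond r \lor r is true.
    So \Box (\Diamond r \lor r) is true at w0.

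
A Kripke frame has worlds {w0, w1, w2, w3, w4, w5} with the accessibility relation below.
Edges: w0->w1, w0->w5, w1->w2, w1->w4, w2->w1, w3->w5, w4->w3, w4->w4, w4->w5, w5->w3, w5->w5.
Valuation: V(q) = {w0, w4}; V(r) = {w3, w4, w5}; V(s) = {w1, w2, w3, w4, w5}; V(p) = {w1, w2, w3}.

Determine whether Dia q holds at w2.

No

At w2: Dia q requires q at some successor in {w1}.
  At w1: q is false.
So Dia q is false at w2.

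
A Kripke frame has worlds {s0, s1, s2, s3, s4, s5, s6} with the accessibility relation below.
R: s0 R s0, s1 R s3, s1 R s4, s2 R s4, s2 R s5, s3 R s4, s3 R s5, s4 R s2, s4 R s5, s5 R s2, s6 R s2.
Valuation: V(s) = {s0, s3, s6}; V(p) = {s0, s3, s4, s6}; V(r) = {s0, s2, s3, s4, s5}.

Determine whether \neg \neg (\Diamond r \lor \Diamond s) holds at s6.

At s6: \neg (\Diamond r \lor \Diamond s) is false, so \neg \neg (\Diamond r \lor \Diamond s) is true.
  At s6: \Diamond r \lor \Diamond s is true, so \neg (\Diamond r \lor \Diamond s) is false.
    At s6: \Diamond r is true, \Diamond s is false, so \Diamond r \lor \Diamond s is true.
      At s6: \Diamond r requires r at some successor in {s2}.
        r holds at s2, so \Diamond r is true at s6.
      At s6: \Diamond s requires s at some successor in {s2}.
        At s2: s is false.
      So \Diamond s is false at s6.

Yes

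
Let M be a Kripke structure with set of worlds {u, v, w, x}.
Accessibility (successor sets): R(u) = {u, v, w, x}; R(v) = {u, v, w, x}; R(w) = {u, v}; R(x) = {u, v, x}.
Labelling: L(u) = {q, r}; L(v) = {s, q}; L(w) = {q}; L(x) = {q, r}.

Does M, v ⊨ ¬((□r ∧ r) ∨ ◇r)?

No

Recall that □ψ holds at a world iff ψ holds at every accessible world, and ◇ψ holds iff ψ holds at some accessible world.
At v: (□r ∧ r) ∨ ◇r is true, so ¬((□r ∧ r) ∨ ◇r) is false.
  At v: □r ∧ r is false, ◇r is true, so (□r ∧ r) ∨ ◇r is true.
    At v: □r is false, r is false, so □r ∧ r is false.
      At v: □r requires r at every successor {u, v, w, x}.
        r fails at v, so □r is false at v.
    At v: ◇r requires r at some successor in {u, v, w, x}.
      r holds at u, so ◇r is true at v.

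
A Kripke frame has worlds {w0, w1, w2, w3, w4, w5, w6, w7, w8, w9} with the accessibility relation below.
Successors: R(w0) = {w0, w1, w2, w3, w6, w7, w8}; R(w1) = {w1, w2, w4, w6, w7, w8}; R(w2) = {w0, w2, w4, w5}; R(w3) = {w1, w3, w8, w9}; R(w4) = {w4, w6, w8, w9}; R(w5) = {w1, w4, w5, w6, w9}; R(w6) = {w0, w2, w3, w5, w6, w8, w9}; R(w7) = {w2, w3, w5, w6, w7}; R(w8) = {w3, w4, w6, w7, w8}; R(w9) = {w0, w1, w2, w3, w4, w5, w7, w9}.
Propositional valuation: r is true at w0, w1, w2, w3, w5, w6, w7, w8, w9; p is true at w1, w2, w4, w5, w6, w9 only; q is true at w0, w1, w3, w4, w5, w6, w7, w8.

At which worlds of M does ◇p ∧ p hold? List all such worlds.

w1, w2, w4, w5, w6, w9

Recall that ◇ψ holds at a world iff ψ holds at some accessible world.
Let φ = ◇p ∧ p. Evaluate φ at each world:
  w0 (successors {w0, w1, w2, w3, w6, w7, w8}): φ is false.
  w1 (successors {w1, w2, w4, w6, w7, w8}): φ is true.
  w2 (successors {w0, w2, w4, w5}): φ is true.
  w3 (successors {w1, w3, w8, w9}): φ is false.
  w4 (successors {w4, w6, w8, w9}): φ is true.
  w5 (successors {w1, w4, w5, w6, w9}): φ is true.
  w6 (successors {w0, w2, w3, w5, w6, w8, w9}): φ is true.
  w7 (successors {w2, w3, w5, w6, w7}): φ is false.
  w8 (successors {w3, w4, w6, w7, w8}): φ is false.
  w9 (successors {w0, w1, w2, w3, w4, w5, w7, w9}): φ is true.
For instance, at w5:
  At w5: ◇p is true, p is true, so ◇p ∧ p is true.
    At w5: ◇p requires p at some successor in {w1, w4, w5, w6, w9}.
      p holds at w1, so ◇p is true at w5.
Satisfying worlds: {w1, w2, w4, w5, w6, w9}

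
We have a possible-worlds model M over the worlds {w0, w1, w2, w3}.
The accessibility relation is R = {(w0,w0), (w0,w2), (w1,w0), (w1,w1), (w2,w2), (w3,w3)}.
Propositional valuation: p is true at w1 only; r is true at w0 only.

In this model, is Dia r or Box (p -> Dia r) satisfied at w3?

Recall that Box ψ holds at a world iff ψ holds at every accessible world, and Dia ψ holds iff ψ holds at some accessible world.
At w3: Dia r is false, Box (p -> Dia r) is true, so Dia r or Box (p -> Dia r) is true.
  At w3: Dia r requires r at some successor in {w3}.
    At w3: r is false.
  So Dia r is false at w3.
  At w3: Box (p -> Dia r) requires p -> Dia r at every successor {w3}.
      At w3: p is false, Dia r is false, so p -> Dia r is true.
  So Box (p -> Dia r) is true at w3.

Yes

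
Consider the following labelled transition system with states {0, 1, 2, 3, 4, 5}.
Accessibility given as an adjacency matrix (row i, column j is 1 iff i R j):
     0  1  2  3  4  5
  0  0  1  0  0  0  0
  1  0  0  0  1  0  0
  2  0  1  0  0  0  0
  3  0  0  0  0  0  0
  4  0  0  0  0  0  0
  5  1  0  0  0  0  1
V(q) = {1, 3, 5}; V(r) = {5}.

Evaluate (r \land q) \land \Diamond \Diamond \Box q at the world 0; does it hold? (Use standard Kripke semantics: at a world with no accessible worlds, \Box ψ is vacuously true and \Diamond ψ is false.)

Recall that \Box ψ holds at a world iff ψ holds at every accessible world, and \Diamond ψ holds iff ψ holds at some accessible world.
At 0: r \land q is false, \Diamond \Diamond \Box q is true, so (r \land q) \land \Diamond \Diamond \Box q is false.
  At 0: \Diamond \Diamond \Box q requires \Diamond \Box q at some successor in {1}.
    \Diamond \Box q holds at 1, so \Diamond \Diamond \Box q is true at 0.
      At 1: \Diamond \Box q requires \Box q at some successor in {3}.
        \Box q holds at 3, so \Diamond \Box q is true at 1.

No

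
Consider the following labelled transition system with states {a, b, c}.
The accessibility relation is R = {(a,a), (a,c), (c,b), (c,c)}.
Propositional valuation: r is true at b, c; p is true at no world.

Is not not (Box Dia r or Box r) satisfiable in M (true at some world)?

Yes

Recall that Box ψ holds at a world iff ψ holds at every accessible world, and Dia ψ holds iff ψ holds at some accessible world.
Let φ = not not (Box Dia r or Box r). Evaluate φ at each world:
  a (successors {a, c}): φ is true.
  b (successors ∅): φ is true.
  c (successors {b, c}): φ is true.
Detail at a (witness):
  At a: not (Box Dia r or Box r) is false, so not not (Box Dia r or Box r) is true.
    At a: Box Dia r or Box r is true, so not (Box Dia r or Box r) is false.
      At a: Box Dia r is true, Box r is false, so Box Dia r or Box r is true.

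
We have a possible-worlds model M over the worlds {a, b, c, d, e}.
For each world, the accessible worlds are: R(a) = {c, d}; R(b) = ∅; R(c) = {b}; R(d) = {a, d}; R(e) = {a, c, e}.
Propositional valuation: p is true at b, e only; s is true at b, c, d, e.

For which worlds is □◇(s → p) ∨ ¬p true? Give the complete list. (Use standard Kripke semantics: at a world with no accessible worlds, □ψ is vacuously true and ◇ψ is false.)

a, b, c, d

Recall that □ψ holds at a world iff ψ holds at every accessible world, and ◇ψ holds iff ψ holds at some accessible world.
Let φ = □◇(s → p) ∨ ¬p. Evaluate φ at each world:
  a (successors {c, d}): φ is true.
  b (successors ∅): φ is true.
  c (successors {b}): φ is true.
  d (successors {a, d}): φ is true.
  e (successors {a, c, e}): φ is false.
For instance, at d:
  At d: □◇(s → p) is false, ¬p is true, so □◇(s → p) ∨ ¬p is true.
    At d: □◇(s → p) requires ◇(s → p) at every successor {a, d}.
      ◇(s → p) fails at a, so □◇(s → p) is false at d.
Satisfying worlds: {a, b, c, d}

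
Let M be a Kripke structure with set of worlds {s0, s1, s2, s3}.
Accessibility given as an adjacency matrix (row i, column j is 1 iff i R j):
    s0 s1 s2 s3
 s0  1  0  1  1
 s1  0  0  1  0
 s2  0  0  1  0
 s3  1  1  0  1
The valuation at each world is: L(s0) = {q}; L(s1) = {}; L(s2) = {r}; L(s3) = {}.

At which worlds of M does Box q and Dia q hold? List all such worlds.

none

Let φ = Box q and Dia q. Evaluate φ at each world:
  s0 (successors {s0, s2, s3}): φ is false.
  s1 (successors {s2}): φ is false.
  s2 (successors {s2}): φ is false.
  s3 (successors {s0, s1, s3}): φ is false.
For instance, at s0:
  At s0: Box q is false, Dia q is true, so Box q and Dia q is false.
    At s0: Box q requires q at every successor {s0, s2, s3}.
      q fails at s2, so Box q is false at s0.
    At s0: Dia q requires q at some successor in {s0, s2, s3}.
      q holds at s0, so Dia q is true at s0.
Satisfying worlds: none.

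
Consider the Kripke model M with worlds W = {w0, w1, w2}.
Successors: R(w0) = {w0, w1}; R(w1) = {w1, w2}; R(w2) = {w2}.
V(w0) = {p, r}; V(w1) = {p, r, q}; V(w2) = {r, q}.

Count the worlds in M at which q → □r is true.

3

Let φ = q → □r. Evaluate φ at each world:
  w0 (successors {w0, w1}): φ is true.
  w1 (successors {w1, w2}): φ is true.
  w2 (successors {w2}): φ is true.
For instance, at w1:
  At w1: q is true, □r is true, so q → □r is true.
    At w1: □r requires r at every successor {w1, w2}.
      At w1: r is true.
      At w2: r is true.
    So □r is true at w1.
Satisfying worlds: {w0, w1, w2}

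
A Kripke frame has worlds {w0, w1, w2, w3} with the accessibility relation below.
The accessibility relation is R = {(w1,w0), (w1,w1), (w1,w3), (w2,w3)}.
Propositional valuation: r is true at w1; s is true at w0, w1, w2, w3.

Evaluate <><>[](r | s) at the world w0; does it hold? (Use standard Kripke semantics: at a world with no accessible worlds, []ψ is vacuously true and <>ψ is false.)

No

Recall that []ψ holds at a world iff ψ holds at every accessible world, and <>ψ holds iff ψ holds at some accessible world.
At w0: no accessible worlds, so <><>[](r | s) is false.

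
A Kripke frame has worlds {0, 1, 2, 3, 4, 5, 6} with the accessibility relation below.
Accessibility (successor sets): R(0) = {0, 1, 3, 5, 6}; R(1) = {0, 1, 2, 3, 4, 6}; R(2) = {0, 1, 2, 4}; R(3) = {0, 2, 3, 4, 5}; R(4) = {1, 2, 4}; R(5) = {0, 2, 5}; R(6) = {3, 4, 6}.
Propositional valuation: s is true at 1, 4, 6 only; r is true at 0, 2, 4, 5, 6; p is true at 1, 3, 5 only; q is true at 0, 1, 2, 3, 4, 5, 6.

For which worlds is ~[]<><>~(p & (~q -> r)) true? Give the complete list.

Let φ = ~[]<><>~(p & (~q -> r)). Evaluate φ at each world:
  0 (successors {0, 1, 3, 5, 6}): φ is false.
  1 (successors {0, 1, 2, 3, 4, 6}): φ is false.
  2 (successors {0, 1, 2, 4}): φ is false.
  3 (successors {0, 2, 3, 4, 5}): φ is false.
  4 (successors {1, 2, 4}): φ is false.
  5 (successors {0, 2, 5}): φ is false.
  6 (successors {3, 4, 6}): φ is false.
For instance, at 5:
  At 5: []<><>~(p & (~q -> r)) is true, so ~[]<><>~(p & (~q -> r)) is false.
    At 5: []<><>~(p & (~q -> r)) requires <><>~(p & (~q -> r)) at every successor {0, 2, 5}.
      At 0: <><>~(p & (~q -> r)) is true.
      At 2: <><>~(p & (~q -> r)) is true.
      At 5: <><>~(p & (~q -> r)) is true.
    So []<><>~(p & (~q -> r)) is true at 5.
Satisfying worlds: none.

none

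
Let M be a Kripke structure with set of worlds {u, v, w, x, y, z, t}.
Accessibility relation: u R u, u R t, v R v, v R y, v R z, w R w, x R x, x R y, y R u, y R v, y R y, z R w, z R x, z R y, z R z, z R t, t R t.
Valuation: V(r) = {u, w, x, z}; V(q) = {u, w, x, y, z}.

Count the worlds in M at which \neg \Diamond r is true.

Let φ = \neg \Diamond r. Evaluate φ at each world:
  u (successors {u, t}): φ is false.
  v (successors {v, y, z}): φ is false.
  w (successors {w}): φ is false.
  x (successors {x, y}): φ is false.
  y (successors {u, v, y}): φ is false.
  z (successors {w, x, y, z, t}): φ is false.
  t (successors {t}): φ is true.
For instance, at v:
  At v: \Diamond r is true, so \neg \Diamond r is false.
    At v: \Diamond r requires r at some successor in {v, y, z}.
      r holds at z, so \Diamond r is true at v.
Satisfying worlds: {t}

1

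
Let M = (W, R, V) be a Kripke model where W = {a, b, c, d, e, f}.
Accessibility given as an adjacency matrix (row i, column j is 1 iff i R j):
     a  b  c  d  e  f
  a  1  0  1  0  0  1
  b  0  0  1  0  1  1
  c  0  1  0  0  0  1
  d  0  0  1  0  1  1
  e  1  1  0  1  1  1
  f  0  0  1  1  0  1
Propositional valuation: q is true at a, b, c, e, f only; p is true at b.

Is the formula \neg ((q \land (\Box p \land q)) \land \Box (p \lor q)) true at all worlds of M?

Yes

Recall that \Box ψ holds at a world iff ψ holds at every accessible world, and \Diamond ψ holds iff ψ holds at some accessible world.
Let φ = \neg ((q \land (\Box p \land q)) \land \Box (p \lor q)). Evaluate φ at each world:
  a (successors {a, c, f}): φ is true.
  b (successors {c, e, f}): φ is true.
  c (successors {b, f}): φ is true.
  d (successors {c, e, f}): φ is true.
  e (successors {a, b, d, e, f}): φ is true.
  f (successors {c, d, f}): φ is true.
For instance, at e:
  At e: (q \land (\Box p \land q)) \land \Box (p \lor q) is false, so \neg ((q \land (\Box p \land q)) \land \Box (p \lor q)) is true.
    At e: q \land (\Box p \land q) is false, \Box (p \lor q) is false, so (q \land (\Box p \land q)) \land \Box (p \lor q) is false.
      At e: q is true, \Box p \land q is false, so q \land (\Box p \land q) is false.
      At e: \Box (p \lor q) requires p \lor q at every successor {a, b, d, e, f}.
        p \lor q fails at d, so \Box (p \lor q) is false at e.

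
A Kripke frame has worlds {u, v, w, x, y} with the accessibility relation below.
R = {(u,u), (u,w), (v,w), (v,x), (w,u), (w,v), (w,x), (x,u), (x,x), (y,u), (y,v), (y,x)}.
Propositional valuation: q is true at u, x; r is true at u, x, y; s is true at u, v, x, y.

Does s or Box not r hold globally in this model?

Recall that Box ψ holds at a world iff ψ holds at every accessible world, and Dia ψ holds iff ψ holds at some accessible world.
Let φ = s or Box not r. Evaluate φ at each world:
  u (successors {u, w}): φ is true.
  v (successors {w, x}): φ is true.
  w (successors {u, v, x}): φ is false.
  x (successors {u, x}): φ is true.
  y (successors {u, v, x}): φ is true.
Detail at w (counterexample):
  At w: s is false, Box not r is false, so s or Box not r is false.
    At w: Box not r requires not r at every successor {u, v, x}.
      not r fails at u, so Box not r is false at w.

No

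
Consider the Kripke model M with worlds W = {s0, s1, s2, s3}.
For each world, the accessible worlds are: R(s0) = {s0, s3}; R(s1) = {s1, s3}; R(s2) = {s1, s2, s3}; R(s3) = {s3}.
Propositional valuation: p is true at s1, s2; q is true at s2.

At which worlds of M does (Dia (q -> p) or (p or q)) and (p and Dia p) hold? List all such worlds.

Let φ = (Dia (q -> p) or (p or q)) and (p and Dia p). Evaluate φ at each world:
  s0 (successors {s0, s3}): φ is false.
  s1 (successors {s1, s3}): φ is true.
  s2 (successors {s1, s2, s3}): φ is true.
  s3 (successors {s3}): φ is false.
For instance, at s3:
  At s3: Dia (q -> p) or (p or q) is true, p and Dia p is false, so (Dia (q -> p) or (p or q)) and (p and Dia p) is false.
    At s3: Dia (q -> p) is true, p or q is false, so Dia (q -> p) or (p or q) is true.
      At s3: Dia (q -> p) requires q -> p at some successor in {s3}.
        q -> p holds at s3, so Dia (q -> p) is true at s3.
    At s3: p is false, Dia p is false, so p and Dia p is false.
      At s3: Dia p requires p at some successor in {s3}.
        At s3: p is false.
      So Dia p is false at s3.
Satisfying worlds: {s1, s2}

s1, s2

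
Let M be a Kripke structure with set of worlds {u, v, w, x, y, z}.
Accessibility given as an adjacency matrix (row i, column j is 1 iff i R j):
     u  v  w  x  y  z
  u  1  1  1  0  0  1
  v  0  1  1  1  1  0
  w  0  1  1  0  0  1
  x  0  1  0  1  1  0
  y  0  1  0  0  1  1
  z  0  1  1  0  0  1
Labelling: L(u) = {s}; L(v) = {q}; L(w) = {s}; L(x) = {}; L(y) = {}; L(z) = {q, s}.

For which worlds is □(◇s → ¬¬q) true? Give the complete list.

Let φ = □(◇s → ¬¬q). Evaluate φ at each world:
  u (successors {u, v, w, z}): φ is false.
  v (successors {v, w, x, y}): φ is false.
  w (successors {v, w, z}): φ is false.
  x (successors {v, x, y}): φ is false.
  y (successors {v, y, z}): φ is false.
  z (successors {v, w, z}): φ is false.
For instance, at u:
  At u: □(◇s → ¬¬q) requires ◇s → ¬¬q at every successor {u, v, w, z}.
    ◇s → ¬¬q fails at u, so □(◇s → ¬¬q) is false at u.
      At u: ◇s is true, ¬¬q is false, so ◇s → ¬¬q is false.
Satisfying worlds: none.

none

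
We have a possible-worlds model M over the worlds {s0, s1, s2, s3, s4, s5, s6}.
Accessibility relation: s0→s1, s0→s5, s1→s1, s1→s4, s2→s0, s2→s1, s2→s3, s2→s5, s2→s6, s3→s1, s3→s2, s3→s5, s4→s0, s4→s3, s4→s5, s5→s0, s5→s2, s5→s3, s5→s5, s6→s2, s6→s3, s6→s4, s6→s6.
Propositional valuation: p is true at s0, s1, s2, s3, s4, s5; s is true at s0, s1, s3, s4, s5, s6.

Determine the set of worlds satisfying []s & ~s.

Let φ = []s & ~s. Evaluate φ at each world:
  s0 (successors {s1, s5}): φ is false.
  s1 (successors {s1, s4}): φ is false.
  s2 (successors {s0, s1, s3, s5, s6}): φ is true.
  s3 (successors {s1, s2, s5}): φ is false.
  s4 (successors {s0, s3, s5}): φ is false.
  s5 (successors {s0, s2, s3, s5}): φ is false.
  s6 (successors {s2, s3, s4, s6}): φ is false.
For instance, at s5:
  At s5: []s is false, ~s is false, so []s & ~s is false.
    At s5: []s requires s at every successor {s0, s2, s3, s5}.
      s fails at s2, so []s is false at s5.
Satisfying worlds: {s2}

s2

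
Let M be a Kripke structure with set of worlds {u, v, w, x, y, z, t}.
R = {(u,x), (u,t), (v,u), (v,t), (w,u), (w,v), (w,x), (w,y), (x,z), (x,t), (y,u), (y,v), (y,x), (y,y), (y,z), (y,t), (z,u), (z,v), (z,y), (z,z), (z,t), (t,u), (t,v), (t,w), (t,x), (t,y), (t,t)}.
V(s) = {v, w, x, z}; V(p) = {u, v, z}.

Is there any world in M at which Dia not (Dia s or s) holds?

Let φ = Dia not (Dia s or s). Evaluate φ at each world:
  u (successors {x, t}): φ is false.
  v (successors {u, t}): φ is false.
  w (successors {u, v, x, y}): φ is false.
  x (successors {z, t}): φ is false.
  y (successors {u, v, x, y, z, t}): φ is false.
  z (successors {u, v, y, z, t}): φ is false.
  t (successors {u, v, w, x, y, t}): φ is false.
For instance, at y:
  At y: Dia not (Dia s or s) requires not (Dia s or s) at some successor in {u, v, x, y, z, t}.
    At u: not (Dia s or s) is false.
    At v: not (Dia s or s) is false.
    At x: not (Dia s or s) is false.
    At y: not (Dia s or s) is false.
    At z: not (Dia s or s) is false.
    At t: not (Dia s or s) is false.
  So Dia not (Dia s or s) is false at y.

No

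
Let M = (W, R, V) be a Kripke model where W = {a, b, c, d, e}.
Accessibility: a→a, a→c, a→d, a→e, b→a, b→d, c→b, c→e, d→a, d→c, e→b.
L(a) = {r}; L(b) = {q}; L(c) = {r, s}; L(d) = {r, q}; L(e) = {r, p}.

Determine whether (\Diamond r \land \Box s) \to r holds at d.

At d: \Diamond r \land \Box s is false, r is true, so (\Diamond r \land \Box s) \to r is true.
  At d: \Diamond r is true, \Box s is false, so \Diamond r \land \Box s is false.
    At d: \Diamond r requires r at some successor in {a, c}.
      r holds at a, so \Diamond r is true at d.
    At d: \Box s requires s at every successor {a, c}.
      s fails at a, so \Box s is false at d.

Yes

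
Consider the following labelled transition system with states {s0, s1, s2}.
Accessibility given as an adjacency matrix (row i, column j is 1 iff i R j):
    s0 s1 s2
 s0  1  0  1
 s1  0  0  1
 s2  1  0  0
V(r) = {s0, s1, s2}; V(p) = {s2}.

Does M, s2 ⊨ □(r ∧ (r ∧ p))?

No

At s2: □(r ∧ (r ∧ p)) requires r ∧ (r ∧ p) at every successor {s0}.
  r ∧ (r ∧ p) fails at s0, so □(r ∧ (r ∧ p)) is false at s2.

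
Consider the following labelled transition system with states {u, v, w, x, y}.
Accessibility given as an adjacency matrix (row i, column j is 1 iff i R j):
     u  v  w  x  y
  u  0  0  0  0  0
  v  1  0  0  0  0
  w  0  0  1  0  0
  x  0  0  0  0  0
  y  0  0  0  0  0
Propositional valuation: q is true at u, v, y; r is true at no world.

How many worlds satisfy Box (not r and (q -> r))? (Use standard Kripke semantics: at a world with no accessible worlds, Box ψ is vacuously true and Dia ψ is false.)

Let φ = Box (not r and (q -> r)). Evaluate φ at each world:
  u (successors ∅): φ is true.
  v (successors {u}): φ is false.
  w (successors {w}): φ is true.
  x (successors ∅): φ is true.
  y (successors ∅): φ is true.
For instance, at w:
  At w: Box (not r and (q -> r)) requires not r and (q -> r) at every successor {w}.
    At w: not r and (q -> r) is true.
  So Box (not r and (q -> r)) is true at w.
Satisfying worlds: {u, w, x, y}

4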